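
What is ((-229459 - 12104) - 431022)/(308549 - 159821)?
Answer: -224195/49576 ≈ -4.5222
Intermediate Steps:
((-229459 - 12104) - 431022)/(308549 - 159821) = (-241563 - 431022)/148728 = -672585*1/148728 = -224195/49576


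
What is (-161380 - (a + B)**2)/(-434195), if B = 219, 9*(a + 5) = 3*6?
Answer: 208036/434195 ≈ 0.47913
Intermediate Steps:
a = -3 (a = -5 + (3*6)/9 = -5 + (1/9)*18 = -5 + 2 = -3)
(-161380 - (a + B)**2)/(-434195) = (-161380 - (-3 + 219)**2)/(-434195) = (-161380 - 1*216**2)*(-1/434195) = (-161380 - 1*46656)*(-1/434195) = (-161380 - 46656)*(-1/434195) = -208036*(-1/434195) = 208036/434195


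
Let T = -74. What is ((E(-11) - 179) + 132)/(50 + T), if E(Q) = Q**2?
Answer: -37/12 ≈ -3.0833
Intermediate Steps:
((E(-11) - 179) + 132)/(50 + T) = (((-11)**2 - 179) + 132)/(50 - 74) = ((121 - 179) + 132)/(-24) = (-58 + 132)*(-1/24) = 74*(-1/24) = -37/12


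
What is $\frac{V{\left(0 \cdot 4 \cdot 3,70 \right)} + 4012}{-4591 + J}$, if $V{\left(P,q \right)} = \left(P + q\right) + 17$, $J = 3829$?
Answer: $- \frac{4099}{762} \approx -5.3793$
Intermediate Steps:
$V{\left(P,q \right)} = 17 + P + q$
$\frac{V{\left(0 \cdot 4 \cdot 3,70 \right)} + 4012}{-4591 + J} = \frac{\left(17 + 0 \cdot 4 \cdot 3 + 70\right) + 4012}{-4591 + 3829} = \frac{\left(17 + 0 \cdot 3 + 70\right) + 4012}{-762} = \left(\left(17 + 0 + 70\right) + 4012\right) \left(- \frac{1}{762}\right) = \left(87 + 4012\right) \left(- \frac{1}{762}\right) = 4099 \left(- \frac{1}{762}\right) = - \frac{4099}{762}$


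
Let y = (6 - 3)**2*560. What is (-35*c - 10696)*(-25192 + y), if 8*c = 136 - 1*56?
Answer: 222598992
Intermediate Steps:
c = 10 (c = (136 - 1*56)/8 = (136 - 56)/8 = (1/8)*80 = 10)
y = 5040 (y = 3**2*560 = 9*560 = 5040)
(-35*c - 10696)*(-25192 + y) = (-35*10 - 10696)*(-25192 + 5040) = (-350 - 10696)*(-20152) = -11046*(-20152) = 222598992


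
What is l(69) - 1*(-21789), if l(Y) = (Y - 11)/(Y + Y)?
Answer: 1503470/69 ≈ 21789.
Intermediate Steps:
l(Y) = (-11 + Y)/(2*Y) (l(Y) = (-11 + Y)/((2*Y)) = (-11 + Y)*(1/(2*Y)) = (-11 + Y)/(2*Y))
l(69) - 1*(-21789) = (1/2)*(-11 + 69)/69 - 1*(-21789) = (1/2)*(1/69)*58 + 21789 = 29/69 + 21789 = 1503470/69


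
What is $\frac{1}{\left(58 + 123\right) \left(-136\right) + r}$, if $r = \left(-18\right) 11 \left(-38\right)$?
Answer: $- \frac{1}{17092} \approx -5.8507 \cdot 10^{-5}$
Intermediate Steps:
$r = 7524$ ($r = \left(-198\right) \left(-38\right) = 7524$)
$\frac{1}{\left(58 + 123\right) \left(-136\right) + r} = \frac{1}{\left(58 + 123\right) \left(-136\right) + 7524} = \frac{1}{181 \left(-136\right) + 7524} = \frac{1}{-24616 + 7524} = \frac{1}{-17092} = - \frac{1}{17092}$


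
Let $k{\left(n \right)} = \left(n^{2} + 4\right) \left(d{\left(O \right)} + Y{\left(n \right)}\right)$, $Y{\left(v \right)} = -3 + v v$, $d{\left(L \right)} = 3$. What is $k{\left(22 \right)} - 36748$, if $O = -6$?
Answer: $199444$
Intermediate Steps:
$Y{\left(v \right)} = -3 + v^{2}$
$k{\left(n \right)} = n^{2} \left(4 + n^{2}\right)$ ($k{\left(n \right)} = \left(n^{2} + 4\right) \left(3 + \left(-3 + n^{2}\right)\right) = \left(4 + n^{2}\right) n^{2} = n^{2} \left(4 + n^{2}\right)$)
$k{\left(22 \right)} - 36748 = 22^{2} \left(4 + 22^{2}\right) - 36748 = 484 \left(4 + 484\right) - 36748 = 484 \cdot 488 - 36748 = 236192 - 36748 = 199444$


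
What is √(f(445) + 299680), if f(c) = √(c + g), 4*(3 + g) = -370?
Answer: √(1198720 + 2*√1398)/2 ≈ 547.45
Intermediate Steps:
g = -191/2 (g = -3 + (¼)*(-370) = -3 - 185/2 = -191/2 ≈ -95.500)
f(c) = √(-191/2 + c) (f(c) = √(c - 191/2) = √(-191/2 + c))
√(f(445) + 299680) = √(√(-382 + 4*445)/2 + 299680) = √(√(-382 + 1780)/2 + 299680) = √(√1398/2 + 299680) = √(299680 + √1398/2)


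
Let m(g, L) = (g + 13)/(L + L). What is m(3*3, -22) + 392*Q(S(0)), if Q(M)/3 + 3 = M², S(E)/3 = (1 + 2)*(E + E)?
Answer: -7057/2 ≈ -3528.5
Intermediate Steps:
S(E) = 18*E (S(E) = 3*((1 + 2)*(E + E)) = 3*(3*(2*E)) = 3*(6*E) = 18*E)
m(g, L) = (13 + g)/(2*L) (m(g, L) = (13 + g)/((2*L)) = (13 + g)*(1/(2*L)) = (13 + g)/(2*L))
Q(M) = -9 + 3*M²
m(3*3, -22) + 392*Q(S(0)) = (½)*(13 + 3*3)/(-22) + 392*(-9 + 3*(18*0)²) = (½)*(-1/22)*(13 + 9) + 392*(-9 + 3*0²) = (½)*(-1/22)*22 + 392*(-9 + 3*0) = -½ + 392*(-9 + 0) = -½ + 392*(-9) = -½ - 3528 = -7057/2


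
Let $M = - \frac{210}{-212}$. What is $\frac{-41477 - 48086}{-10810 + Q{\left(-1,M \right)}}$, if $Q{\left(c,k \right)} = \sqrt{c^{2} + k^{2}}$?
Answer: $\frac{10878425873080}{1312995117339} + \frac{9493678 \sqrt{22261}}{1312995117339} \approx 8.2863$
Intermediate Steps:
$M = \frac{105}{106}$ ($M = \left(-210\right) \left(- \frac{1}{212}\right) = \frac{105}{106} \approx 0.99057$)
$\frac{-41477 - 48086}{-10810 + Q{\left(-1,M \right)}} = \frac{-41477 - 48086}{-10810 + \sqrt{\left(-1\right)^{2} + \left(\frac{105}{106}\right)^{2}}} = - \frac{89563}{-10810 + \sqrt{1 + \frac{11025}{11236}}} = - \frac{89563}{-10810 + \sqrt{\frac{22261}{11236}}} = - \frac{89563}{-10810 + \frac{\sqrt{22261}}{106}}$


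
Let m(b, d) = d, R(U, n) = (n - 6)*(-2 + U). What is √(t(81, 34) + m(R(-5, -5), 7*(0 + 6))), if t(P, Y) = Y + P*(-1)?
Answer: I*√5 ≈ 2.2361*I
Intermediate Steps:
R(U, n) = (-6 + n)*(-2 + U)
t(P, Y) = Y - P
√(t(81, 34) + m(R(-5, -5), 7*(0 + 6))) = √((34 - 1*81) + 7*(0 + 6)) = √((34 - 81) + 7*6) = √(-47 + 42) = √(-5) = I*√5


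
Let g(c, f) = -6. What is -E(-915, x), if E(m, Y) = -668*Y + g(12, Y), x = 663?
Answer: 442890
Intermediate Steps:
E(m, Y) = -6 - 668*Y (E(m, Y) = -668*Y - 6 = -6 - 668*Y)
-E(-915, x) = -(-6 - 668*663) = -(-6 - 442884) = -1*(-442890) = 442890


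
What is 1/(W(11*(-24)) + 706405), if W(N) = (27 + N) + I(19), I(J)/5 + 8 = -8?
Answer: 1/706088 ≈ 1.4163e-6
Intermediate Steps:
I(J) = -80 (I(J) = -40 + 5*(-8) = -40 - 40 = -80)
W(N) = -53 + N (W(N) = (27 + N) - 80 = -53 + N)
1/(W(11*(-24)) + 706405) = 1/((-53 + 11*(-24)) + 706405) = 1/((-53 - 264) + 706405) = 1/(-317 + 706405) = 1/706088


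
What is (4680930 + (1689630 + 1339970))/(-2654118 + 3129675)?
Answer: 7710530/475557 ≈ 16.214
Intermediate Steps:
(4680930 + (1689630 + 1339970))/(-2654118 + 3129675) = (4680930 + 3029600)/475557 = 7710530*(1/475557) = 7710530/475557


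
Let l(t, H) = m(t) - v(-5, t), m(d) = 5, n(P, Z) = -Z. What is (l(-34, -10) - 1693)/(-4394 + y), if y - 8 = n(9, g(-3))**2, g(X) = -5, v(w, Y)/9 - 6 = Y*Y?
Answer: 12146/4361 ≈ 2.7851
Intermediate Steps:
v(w, Y) = 54 + 9*Y**2 (v(w, Y) = 54 + 9*(Y*Y) = 54 + 9*Y**2)
y = 33 (y = 8 + (-1*(-5))**2 = 8 + 5**2 = 8 + 25 = 33)
l(t, H) = -49 - 9*t**2 (l(t, H) = 5 - (54 + 9*t**2) = 5 + (-54 - 9*t**2) = -49 - 9*t**2)
(l(-34, -10) - 1693)/(-4394 + y) = ((-49 - 9*(-34)**2) - 1693)/(-4394 + 33) = ((-49 - 9*1156) - 1693)/(-4361) = ((-49 - 10404) - 1693)*(-1/4361) = (-10453 - 1693)*(-1/4361) = -12146*(-1/4361) = 12146/4361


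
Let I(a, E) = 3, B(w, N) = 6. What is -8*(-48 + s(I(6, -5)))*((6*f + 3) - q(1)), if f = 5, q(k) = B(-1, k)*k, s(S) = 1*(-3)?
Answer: 11016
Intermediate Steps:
s(S) = -3
q(k) = 6*k
-8*(-48 + s(I(6, -5)))*((6*f + 3) - q(1)) = -8*(-48 - 3)*((6*5 + 3) - 6) = -(-408)*((30 + 3) - 1*6) = -(-408)*(33 - 6) = -(-408)*27 = -8*(-1377) = 11016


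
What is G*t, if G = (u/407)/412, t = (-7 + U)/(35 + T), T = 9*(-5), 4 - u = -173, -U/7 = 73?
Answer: 1239/22660 ≈ 0.054678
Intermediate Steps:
U = -511 (U = -7*73 = -511)
u = 177 (u = 4 - 1*(-173) = 4 + 173 = 177)
T = -45
t = 259/5 (t = (-7 - 511)/(35 - 45) = -518/(-10) = -518*(-⅒) = 259/5 ≈ 51.800)
G = 177/167684 (G = (177/407)/412 = (177*(1/407))*(1/412) = (177/407)*(1/412) = 177/167684 ≈ 0.0010556)
G*t = (177/167684)*(259/5) = 1239/22660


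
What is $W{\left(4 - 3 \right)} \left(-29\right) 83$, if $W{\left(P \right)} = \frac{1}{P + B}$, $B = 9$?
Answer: $- \frac{2407}{10} \approx -240.7$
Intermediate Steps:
$W{\left(P \right)} = \frac{1}{9 + P}$ ($W{\left(P \right)} = \frac{1}{P + 9} = \frac{1}{9 + P}$)
$W{\left(4 - 3 \right)} \left(-29\right) 83 = \frac{1}{9 + \left(4 - 3\right)} \left(-29\right) 83 = \frac{1}{9 + 1} \left(-29\right) 83 = \frac{1}{10} \left(-29\right) 83 = \left(- \frac{29}{10}\right) 83 = - \frac{2407}{10}$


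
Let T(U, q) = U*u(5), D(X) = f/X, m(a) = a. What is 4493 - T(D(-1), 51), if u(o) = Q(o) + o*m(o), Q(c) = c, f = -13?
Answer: 4103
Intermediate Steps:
D(X) = -13/X
u(o) = o + o² (u(o) = o + o*o = o + o²)
T(U, q) = 30*U (T(U, q) = U*(5*(1 + 5)) = U*(5*6) = U*30 = 30*U)
4493 - T(D(-1), 51) = 4493 - 30*(-13/(-1)) = 4493 - 30*(-13*(-1)) = 4493 - 30*13 = 4493 - 1*390 = 4493 - 390 = 4103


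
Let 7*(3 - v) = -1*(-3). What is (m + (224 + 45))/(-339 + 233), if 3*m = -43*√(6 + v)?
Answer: -269/106 + 43*√105/1113 ≈ -2.1419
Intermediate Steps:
v = 18/7 (v = 3 - (-1)*(-3)/7 = 3 - ⅐*3 = 3 - 3/7 = 18/7 ≈ 2.5714)
m = -86*√105/21 (m = (-43*√(6 + 18/7))/3 = (-86*√105/7)/3 = -86*√105/21 ≈ -41.964)
(m + (224 + 45))/(-339 + 233) = (-86*√105/21 + (224 + 45))/(-339 + 233) = (-86*√105/21 + 269)/(-106) = (269 - 86*√105/21)*(-1/106) = -269/106 + 43*√105/1113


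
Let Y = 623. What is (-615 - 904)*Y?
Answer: -946337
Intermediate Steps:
(-615 - 904)*Y = (-615 - 904)*623 = -1519*623 = -946337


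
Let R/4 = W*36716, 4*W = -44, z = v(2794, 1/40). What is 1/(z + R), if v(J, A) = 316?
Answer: -1/1615188 ≈ -6.1912e-7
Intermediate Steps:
z = 316
W = -11 (W = (1/4)*(-44) = -11)
R = -1615504 (R = 4*(-11*36716) = 4*(-403876) = -1615504)
1/(z + R) = 1/(316 - 1615504) = 1/(-1615188) = -1/1615188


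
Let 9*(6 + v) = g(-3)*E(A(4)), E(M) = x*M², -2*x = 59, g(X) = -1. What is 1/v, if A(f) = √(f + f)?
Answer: 9/182 ≈ 0.049451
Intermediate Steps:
A(f) = √2*√f (A(f) = √(2*f) = √2*√f)
x = -59/2 (x = -½*59 = -59/2 ≈ -29.500)
E(M) = -59*M²/2
v = 182/9 (v = -6 + (-(-59)*(√2*√4)²/2)/9 = -6 + (-(-59)*(√2*2)²/2)/9 = -6 + (-(-59)*(2*√2)²/2)/9 = -6 + (-(-59)*8/2)/9 = -6 + (-1*(-236))/9 = -6 + (⅑)*236 = -6 + 236/9 = 182/9 ≈ 20.222)
1/v = 1/(182/9) = 9/182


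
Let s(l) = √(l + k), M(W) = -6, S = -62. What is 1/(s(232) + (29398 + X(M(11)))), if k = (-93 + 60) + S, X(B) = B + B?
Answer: 29386/863536859 - √137/863536859 ≈ 3.4016e-5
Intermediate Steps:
X(B) = 2*B
k = -95 (k = (-93 + 60) - 62 = -33 - 62 = -95)
s(l) = √(-95 + l) (s(l) = √(l - 95) = √(-95 + l))
1/(s(232) + (29398 + X(M(11)))) = 1/(√(-95 + 232) + (29398 + 2*(-6))) = 1/(√137 + (29398 - 12)) = 1/(√137 + 29386) = 1/(29386 + √137)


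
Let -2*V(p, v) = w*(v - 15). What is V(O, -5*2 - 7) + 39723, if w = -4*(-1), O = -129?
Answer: 39787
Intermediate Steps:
w = 4
V(p, v) = 30 - 2*v (V(p, v) = -2*(v - 15) = -2*(-15 + v) = -(-60 + 4*v)/2 = 30 - 2*v)
V(O, -5*2 - 7) + 39723 = (30 - 2*(-5*2 - 7)) + 39723 = (30 - 2*(-10 - 7)) + 39723 = (30 - 2*(-17)) + 39723 = (30 + 34) + 39723 = 64 + 39723 = 39787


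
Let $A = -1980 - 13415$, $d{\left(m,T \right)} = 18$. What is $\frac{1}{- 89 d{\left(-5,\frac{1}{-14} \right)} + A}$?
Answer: $- \frac{1}{16997} \approx -5.8834 \cdot 10^{-5}$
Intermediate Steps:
$A = -15395$ ($A = -1980 - 13415 = -15395$)
$\frac{1}{- 89 d{\left(-5,\frac{1}{-14} \right)} + A} = \frac{1}{\left(-89\right) 18 - 15395} = \frac{1}{-1602 - 15395} = \frac{1}{-16997} = - \frac{1}{16997}$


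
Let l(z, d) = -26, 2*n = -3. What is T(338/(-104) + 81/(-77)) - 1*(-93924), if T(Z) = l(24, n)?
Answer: 93898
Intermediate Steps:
n = -3/2 (n = (½)*(-3) = -3/2 ≈ -1.5000)
T(Z) = -26
T(338/(-104) + 81/(-77)) - 1*(-93924) = -26 - 1*(-93924) = -26 + 93924 = 93898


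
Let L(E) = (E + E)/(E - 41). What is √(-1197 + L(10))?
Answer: I*√1150937/31 ≈ 34.607*I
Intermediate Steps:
L(E) = 2*E/(-41 + E) (L(E) = (2*E)/(-41 + E) = 2*E/(-41 + E))
√(-1197 + L(10)) = √(-1197 + 2*10/(-41 + 10)) = √(-1197 + 2*10/(-31)) = √(-1197 + 2*10*(-1/31)) = √(-1197 - 20/31) = √(-37127/31) = I*√1150937/31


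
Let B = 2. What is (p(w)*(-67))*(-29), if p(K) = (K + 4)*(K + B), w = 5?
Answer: 122409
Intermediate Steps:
p(K) = (2 + K)*(4 + K) (p(K) = (K + 4)*(K + 2) = (4 + K)*(2 + K) = (2 + K)*(4 + K))
(p(w)*(-67))*(-29) = ((8 + 5² + 6*5)*(-67))*(-29) = ((8 + 25 + 30)*(-67))*(-29) = (63*(-67))*(-29) = -4221*(-29) = 122409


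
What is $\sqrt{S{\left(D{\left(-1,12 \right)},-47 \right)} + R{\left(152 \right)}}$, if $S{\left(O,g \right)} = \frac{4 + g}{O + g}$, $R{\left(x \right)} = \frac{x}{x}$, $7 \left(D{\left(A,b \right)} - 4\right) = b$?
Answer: $\frac{\sqrt{590}}{17} \approx 1.4288$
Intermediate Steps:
$D{\left(A,b \right)} = 4 + \frac{b}{7}$
$R{\left(x \right)} = 1$
$S{\left(O,g \right)} = \frac{4 + g}{O + g}$
$\sqrt{S{\left(D{\left(-1,12 \right)},-47 \right)} + R{\left(152 \right)}} = \sqrt{\frac{4 - 47}{\left(4 + \frac{1}{7} \cdot 12\right) - 47} + 1} = \sqrt{\frac{1}{\left(4 + \frac{12}{7}\right) - 47} \left(-43\right) + 1} = \sqrt{\frac{1}{\frac{40}{7} - 47} \left(-43\right) + 1} = \sqrt{\frac{1}{- \frac{289}{7}} \left(-43\right) + 1} = \sqrt{\left(- \frac{7}{289}\right) \left(-43\right) + 1} = \sqrt{\frac{301}{289} + 1} = \sqrt{\frac{590}{289}} = \frac{\sqrt{590}}{17}$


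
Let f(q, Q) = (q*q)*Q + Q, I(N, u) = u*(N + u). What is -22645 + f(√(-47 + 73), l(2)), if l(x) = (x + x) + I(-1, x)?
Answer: -22483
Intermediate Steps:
l(x) = 2*x + x*(-1 + x) (l(x) = (x + x) + x*(-1 + x) = 2*x + x*(-1 + x))
f(q, Q) = Q + Q*q² (f(q, Q) = q²*Q + Q = Q*q² + Q = Q + Q*q²)
-22645 + f(√(-47 + 73), l(2)) = -22645 + (2*(1 + 2))*(1 + (√(-47 + 73))²) = -22645 + (2*3)*(1 + (√26)²) = -22645 + 6*(1 + 26) = -22645 + 6*27 = -22645 + 162 = -22483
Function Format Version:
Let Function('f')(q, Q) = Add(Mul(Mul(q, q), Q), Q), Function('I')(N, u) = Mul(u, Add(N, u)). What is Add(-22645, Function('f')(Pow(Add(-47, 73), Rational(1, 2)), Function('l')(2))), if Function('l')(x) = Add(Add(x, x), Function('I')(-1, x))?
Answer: -22483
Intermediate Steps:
Function('l')(x) = Add(Mul(2, x), Mul(x, Add(-1, x))) (Function('l')(x) = Add(Add(x, x), Mul(x, Add(-1, x))) = Add(Mul(2, x), Mul(x, Add(-1, x))))
Function('f')(q, Q) = Add(Q, Mul(Q, Pow(q, 2))) (Function('f')(q, Q) = Add(Mul(Pow(q, 2), Q), Q) = Add(Mul(Q, Pow(q, 2)), Q) = Add(Q, Mul(Q, Pow(q, 2))))
Add(-22645, Function('f')(Pow(Add(-47, 73), Rational(1, 2)), Function('l')(2))) = Add(-22645, Mul(Mul(2, Add(1, 2)), Add(1, Pow(Pow(Add(-47, 73), Rational(1, 2)), 2)))) = Add(-22645, Mul(Mul(2, 3), Add(1, Pow(Pow(26, Rational(1, 2)), 2)))) = Add(-22645, Mul(6, Add(1, 26))) = Add(-22645, Mul(6, 27)) = Add(-22645, 162) = -22483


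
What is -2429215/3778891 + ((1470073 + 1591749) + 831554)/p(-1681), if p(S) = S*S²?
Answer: -11553737117326831/17950126165376731 ≈ -0.64366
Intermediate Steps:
p(S) = S³
-2429215/3778891 + ((1470073 + 1591749) + 831554)/p(-1681) = -2429215/3778891 + ((1470073 + 1591749) + 831554)/((-1681)³) = -2429215*1/3778891 + (3061822 + 831554)/(-4750104241) = -2429215/3778891 + 3893376*(-1/4750104241) = -2429215/3778891 - 3893376/4750104241 = -11553737117326831/17950126165376731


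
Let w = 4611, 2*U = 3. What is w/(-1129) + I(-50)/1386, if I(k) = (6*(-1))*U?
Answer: -711223/173866 ≈ -4.0906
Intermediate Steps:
U = 3/2 (U = (1/2)*3 = 3/2 ≈ 1.5000)
I(k) = -9 (I(k) = (6*(-1))*(3/2) = -6*3/2 = -9)
w/(-1129) + I(-50)/1386 = 4611/(-1129) - 9/1386 = 4611*(-1/1129) - 9*1/1386 = -4611/1129 - 1/154 = -711223/173866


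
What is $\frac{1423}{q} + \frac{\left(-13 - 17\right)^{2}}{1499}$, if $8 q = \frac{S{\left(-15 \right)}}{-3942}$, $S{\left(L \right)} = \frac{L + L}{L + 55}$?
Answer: $\frac{89691622596}{1499} \approx 5.9834 \cdot 10^{7}$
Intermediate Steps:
$S{\left(L \right)} = \frac{2 L}{55 + L}$
$q = \frac{1}{42048}$ ($q = \frac{2 \left(-15\right) \frac{1}{55 - 15} \frac{1}{-3942}}{8} = \frac{2 \left(-15\right) \frac{1}{40} \left(- \frac{1}{3942}\right)}{8} = \frac{\left(- \frac{3}{4}\right) \left(- \frac{1}{3942}\right)}{8} = \frac{1}{8} \cdot \frac{1}{5256} = \frac{1}{42048} \approx 2.3782 \cdot 10^{-5}$)
$\frac{1423}{q} + \frac{\left(-13 - 17\right)^{2}}{1499} = 1423 \frac{1}{\frac{1}{42048}} + \frac{\left(-13 - 17\right)^{2}}{1499} = 1423 \cdot 42048 + \left(-30\right)^{2} \cdot \frac{1}{1499} = 59834304 + 900 \cdot \frac{1}{1499} = 59834304 + \frac{900}{1499} = \frac{89691622596}{1499}$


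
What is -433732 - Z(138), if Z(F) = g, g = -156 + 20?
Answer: -433596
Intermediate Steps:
g = -136
Z(F) = -136
-433732 - Z(138) = -433732 - 1*(-136) = -433732 + 136 = -433596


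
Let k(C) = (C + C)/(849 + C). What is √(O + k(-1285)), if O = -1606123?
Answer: I*√76329109322/218 ≈ 1267.3*I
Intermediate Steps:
k(C) = 2*C/(849 + C) (k(C) = (2*C)/(849 + C) = 2*C/(849 + C))
√(O + k(-1285)) = √(-1606123 + 2*(-1285)/(849 - 1285)) = √(-1606123 + 2*(-1285)/(-436)) = √(-1606123 + 2*(-1285)*(-1/436)) = √(-1606123 + 1285/218) = √(-350133529/218) = I*√76329109322/218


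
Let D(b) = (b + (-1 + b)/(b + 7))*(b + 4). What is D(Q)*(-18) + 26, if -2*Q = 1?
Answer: 1873/26 ≈ 72.038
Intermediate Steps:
Q = -½ (Q = -½*1 = -½ ≈ -0.50000)
D(b) = (4 + b)*(b + (-1 + b)/(7 + b)) (D(b) = (b + (-1 + b)/(7 + b))*(4 + b) = (4 + b)*(b + (-1 + b)/(7 + b)))
D(Q)*(-18) + 26 = ((-4 + (-½)³ + 12*(-½)² + 31*(-½))/(7 - ½))*(-18) + 26 = ((-4 - ⅛ + 12*(¼) - 31/2)/(13/2))*(-18) + 26 = (2*(-4 - ⅛ + 3 - 31/2)/13)*(-18) + 26 = ((2/13)*(-133/8))*(-18) + 26 = -133/52*(-18) + 26 = 1197/26 + 26 = 1873/26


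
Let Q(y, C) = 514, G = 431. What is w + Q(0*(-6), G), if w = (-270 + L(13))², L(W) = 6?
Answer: 70210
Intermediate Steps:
w = 69696 (w = (-270 + 6)² = (-264)² = 69696)
w + Q(0*(-6), G) = 69696 + 514 = 70210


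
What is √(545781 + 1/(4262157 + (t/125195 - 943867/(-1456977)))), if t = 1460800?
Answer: √3298824186900381926492153839828280083302/77744626006333652 ≈ 738.77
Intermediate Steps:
√(545781 + 1/(4262157 + (t/125195 - 943867/(-1456977)))) = √(545781 + 1/(4262157 + (1460800/125195 - 943867/(-1456977)))) = √(545781 + 1/(4262157 + (1460800*(1/125195) - 943867*(-1/1456977)))) = √(545781 + 1/(4262157 + (292160/25039 + 943867/1456977))) = √(545781 + 1/(4262157 + 449303886133/36481247103)) = √(545781 + 1/(155489252012667304/36481247103)) = √(545781 + 36481247103/155489252012667304) = √(84863079452762055091527/155489252012667304) = √3298824186900381926492153839828280083302/77744626006333652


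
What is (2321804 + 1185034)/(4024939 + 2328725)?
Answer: 584473/1058944 ≈ 0.55194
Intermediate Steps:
(2321804 + 1185034)/(4024939 + 2328725) = 3506838/6353664 = 3506838*(1/6353664) = 584473/1058944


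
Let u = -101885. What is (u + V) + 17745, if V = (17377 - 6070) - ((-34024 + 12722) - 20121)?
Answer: -31410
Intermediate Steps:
V = 52730 (V = 11307 - (-21302 - 20121) = 11307 - 1*(-41423) = 11307 + 41423 = 52730)
(u + V) + 17745 = (-101885 + 52730) + 17745 = -49155 + 17745 = -31410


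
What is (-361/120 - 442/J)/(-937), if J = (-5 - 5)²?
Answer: 4457/562200 ≈ 0.0079278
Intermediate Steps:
J = 100 (J = (-10)² = 100)
(-361/120 - 442/J)/(-937) = (-361/120 - 442/100)/(-937) = (-361*1/120 - 442*1/100)*(-1/937) = (-361/120 - 221/50)*(-1/937) = -4457/600*(-1/937) = 4457/562200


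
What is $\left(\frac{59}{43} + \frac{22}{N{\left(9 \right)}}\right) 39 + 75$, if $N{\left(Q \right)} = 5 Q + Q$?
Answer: $\frac{55883}{387} \approx 144.4$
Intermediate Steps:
$N{\left(Q \right)} = 6 Q$
$\left(\frac{59}{43} + \frac{22}{N{\left(9 \right)}}\right) 39 + 75 = \left(\frac{59}{43} + \frac{22}{6 \cdot 9}\right) 39 + 75 = \left(59 \cdot \frac{1}{43} + \frac{22}{54}\right) 39 + 75 = \left(\frac{59}{43} + 22 \cdot \frac{1}{54}\right) 39 + 75 = \left(\frac{59}{43} + \frac{11}{27}\right) 39 + 75 = \frac{2066}{1161} \cdot 39 + 75 = \frac{26858}{387} + 75 = \frac{55883}{387}$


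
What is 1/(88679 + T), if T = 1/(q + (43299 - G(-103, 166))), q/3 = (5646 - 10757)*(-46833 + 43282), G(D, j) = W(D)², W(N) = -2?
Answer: 54490778/4832187702263 ≈ 1.1277e-5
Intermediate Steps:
G(D, j) = 4 (G(D, j) = (-2)² = 4)
q = 54447483 (q = 3*((5646 - 10757)*(-46833 + 43282)) = 3*(-5111*(-3551)) = 3*18149161 = 54447483)
T = 1/54490778 (T = 1/(54447483 + (43299 - 1*4)) = 1/(54447483 + (43299 - 4)) = 1/(54447483 + 43295) = 1/54490778 ≈ 1.8352e-8)
1/(88679 + T) = 1/(88679 + 1/54490778) = 1/(4832187702263/54490778) = 54490778/4832187702263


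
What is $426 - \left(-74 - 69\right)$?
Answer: $569$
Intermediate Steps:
$426 - \left(-74 - 69\right) = 426 - -143 = 426 + 143 = 569$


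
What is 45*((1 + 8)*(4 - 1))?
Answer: 1215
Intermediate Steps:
45*((1 + 8)*(4 - 1)) = 45*(9*3) = 45*27 = 1215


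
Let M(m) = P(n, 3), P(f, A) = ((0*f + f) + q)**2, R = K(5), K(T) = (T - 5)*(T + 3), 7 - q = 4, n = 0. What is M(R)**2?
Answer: 81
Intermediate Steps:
q = 3 (q = 7 - 1*4 = 7 - 4 = 3)
K(T) = (-5 + T)*(3 + T)
R = 0 (R = -15 + 5**2 - 2*5 = -15 + 25 - 10 = 0)
P(f, A) = (3 + f)**2 (P(f, A) = ((0*f + f) + 3)**2 = ((0 + f) + 3)**2 = (f + 3)**2 = (3 + f)**2)
M(m) = 9 (M(m) = (3 + 0)**2 = 3**2 = 9)
M(R)**2 = 9**2 = 81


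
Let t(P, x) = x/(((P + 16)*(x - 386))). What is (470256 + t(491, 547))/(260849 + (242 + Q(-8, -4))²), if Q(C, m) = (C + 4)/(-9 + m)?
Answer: 38385587059/26084888823 ≈ 1.4716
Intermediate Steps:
Q(C, m) = (4 + C)/(-9 + m)
t(P, x) = x/((-386 + x)*(16 + P)) (t(P, x) = x/(((16 + P)*(-386 + x))) = x/(((-386 + x)*(16 + P))) = x*(1/((-386 + x)*(16 + P))) = x/((-386 + x)*(16 + P)))
(470256 + t(491, 547))/(260849 + (242 + Q(-8, -4))²) = (470256 + 547/(-6176 - 386*491 + 16*547 + 491*547))/(260849 + (242 + (4 - 8)/(-9 - 4))²) = (470256 + 547/(-6176 - 189526 + 8752 + 268577))/(260849 + (242 - 4/(-13))²) = (470256 + 547/81627)/(260849 + (242 - 1/13*(-4))²) = (470256 + 547*(1/81627))/(260849 + (242 + 4/13)²) = (470256 + 547/81627)/(260849 + (3150/13)²) = 38385587059/(81627*(260849 + 9922500/169)) = 38385587059/(81627*(54005981/169)) = (38385587059/81627)*(169/54005981) = 38385587059/26084888823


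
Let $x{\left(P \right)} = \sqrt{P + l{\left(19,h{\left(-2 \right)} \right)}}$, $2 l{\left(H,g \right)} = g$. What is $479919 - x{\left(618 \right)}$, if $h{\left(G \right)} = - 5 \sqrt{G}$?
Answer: $479919 - \frac{\sqrt{2472 - 10 i \sqrt{2}}}{2} \approx 4.7989 \cdot 10^{5} + 0.07111 i$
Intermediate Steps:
$l{\left(H,g \right)} = \frac{g}{2}$
$x{\left(P \right)} = \sqrt{P - \frac{5 i \sqrt{2}}{2}}$ ($x{\left(P \right)} = \sqrt{P + \frac{\left(-5\right) \sqrt{-2}}{2}} = \sqrt{P + \frac{\left(-5\right) i \sqrt{2}}{2}} = \sqrt{P - \frac{5 i \sqrt{2}}{2}}$)
$479919 - x{\left(618 \right)} = 479919 - \frac{\sqrt{4 \cdot 618 - 10 i \sqrt{2}}}{2} = 479919 - \frac{\sqrt{2472 - 10 i \sqrt{2}}}{2}$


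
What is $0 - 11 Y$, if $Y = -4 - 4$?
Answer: $88$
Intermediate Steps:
$Y = -8$ ($Y = -4 - 4 = -8$)
$0 - 11 Y = 0 - -88 = 0 + 88 = 88$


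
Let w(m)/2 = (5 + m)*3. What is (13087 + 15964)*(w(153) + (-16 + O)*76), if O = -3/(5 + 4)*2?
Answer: -27772756/3 ≈ -9.2576e+6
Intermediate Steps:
O = -⅔ (O = -3/9*2 = -3*⅑*2 = -⅓*2 = -⅔ ≈ -0.66667)
w(m) = 30 + 6*m (w(m) = 2*((5 + m)*3) = 2*(15 + 3*m) = 30 + 6*m)
(13087 + 15964)*(w(153) + (-16 + O)*76) = (13087 + 15964)*((30 + 6*153) + (-16 - ⅔)*76) = 29051*((30 + 918) - 50/3*76) = 29051*(948 - 3800/3) = 29051*(-956/3) = -27772756/3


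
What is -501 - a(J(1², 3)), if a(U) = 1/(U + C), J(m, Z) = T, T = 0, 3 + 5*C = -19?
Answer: -11017/22 ≈ -500.77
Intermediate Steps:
C = -22/5 (C = -⅗ + (⅕)*(-19) = -⅗ - 19/5 = -22/5 ≈ -4.4000)
J(m, Z) = 0
a(U) = 1/(-22/5 + U) (a(U) = 1/(U - 22/5) = 1/(-22/5 + U))
-501 - a(J(1², 3)) = -501 - 5/(-22 + 5*0) = -501 - 5/(-22 + 0) = -501 - 5/(-22) = -501 - 5*(-1)/22 = -501 - 1*(-5/22) = -501 + 5/22 = -11017/22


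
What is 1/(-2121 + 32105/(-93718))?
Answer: -93718/198807983 ≈ -0.00047140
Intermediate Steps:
1/(-2121 + 32105/(-93718)) = 1/(-2121 + 32105*(-1/93718)) = 1/(-2121 - 32105/93718) = 1/(-198807983/93718) = -93718/198807983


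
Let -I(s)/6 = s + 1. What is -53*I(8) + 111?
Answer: 2973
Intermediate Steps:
I(s) = -6 - 6*s (I(s) = -6*(s + 1) = -6*(1 + s) = -6 - 6*s)
-53*I(8) + 111 = -53*(-6 - 6*8) + 111 = -53*(-6 - 48) + 111 = -53*(-54) + 111 = 2862 + 111 = 2973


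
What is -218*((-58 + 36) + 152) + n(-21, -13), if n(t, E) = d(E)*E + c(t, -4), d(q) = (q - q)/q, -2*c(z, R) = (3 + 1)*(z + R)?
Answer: -28290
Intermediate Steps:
c(z, R) = -2*R - 2*z (c(z, R) = -(3 + 1)*(z + R)/2 = -2*(R + z) = -(4*R + 4*z)/2 = -2*R - 2*z)
d(q) = 0 (d(q) = 0/q = 0)
n(t, E) = 8 - 2*t (n(t, E) = 0*E + (-2*(-4) - 2*t) = 0 + (8 - 2*t) = 8 - 2*t)
-218*((-58 + 36) + 152) + n(-21, -13) = -218*((-58 + 36) + 152) + (8 - 2*(-21)) = -218*(-22 + 152) + (8 + 42) = -218*130 + 50 = -28340 + 50 = -28290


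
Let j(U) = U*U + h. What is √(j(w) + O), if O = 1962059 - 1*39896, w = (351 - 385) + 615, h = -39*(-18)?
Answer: √2260426 ≈ 1503.5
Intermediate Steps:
h = 702
w = 581 (w = -34 + 615 = 581)
O = 1922163 (O = 1962059 - 39896 = 1922163)
j(U) = 702 + U² (j(U) = U*U + 702 = U² + 702 = 702 + U²)
√(j(w) + O) = √((702 + 581²) + 1922163) = √((702 + 337561) + 1922163) = √(338263 + 1922163) = √2260426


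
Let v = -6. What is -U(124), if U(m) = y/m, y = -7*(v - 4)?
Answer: -35/62 ≈ -0.56452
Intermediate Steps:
y = 70 (y = -7*(-6 - 4) = -7*(-10) = 70)
U(m) = 70/m
-U(124) = -70/124 = -1*35/62 = -35/62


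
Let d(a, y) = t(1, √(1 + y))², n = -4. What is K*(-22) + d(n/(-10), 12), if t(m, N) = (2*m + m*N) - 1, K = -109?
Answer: 2412 + 2*√13 ≈ 2419.2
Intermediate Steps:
t(m, N) = -1 + 2*m + N*m (t(m, N) = (2*m + N*m) - 1 = -1 + 2*m + N*m)
d(a, y) = (1 + √(1 + y))² (d(a, y) = (-1 + 2*1 + √(1 + y)*1)² = (-1 + 2 + √(1 + y))² = (1 + √(1 + y))²)
K*(-22) + d(n/(-10), 12) = -109*(-22) + (1 + √(1 + 12))² = 2398 + (1 + √13)²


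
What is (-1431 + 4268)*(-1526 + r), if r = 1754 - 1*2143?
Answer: -5432855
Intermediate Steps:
r = -389 (r = 1754 - 2143 = -389)
(-1431 + 4268)*(-1526 + r) = (-1431 + 4268)*(-1526 - 389) = 2837*(-1915) = -5432855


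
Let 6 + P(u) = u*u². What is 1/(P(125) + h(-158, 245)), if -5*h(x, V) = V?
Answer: 1/1953070 ≈ 5.1201e-7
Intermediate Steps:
h(x, V) = -V/5
P(u) = -6 + u³ (P(u) = -6 + u*u² = -6 + u³)
1/(P(125) + h(-158, 245)) = 1/((-6 + 125³) - ⅕*245) = 1/((-6 + 1953125) - 49) = 1/(1953119 - 49) = 1/1953070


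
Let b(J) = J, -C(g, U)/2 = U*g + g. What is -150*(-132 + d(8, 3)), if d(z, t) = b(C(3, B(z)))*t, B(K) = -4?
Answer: 11700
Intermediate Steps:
C(g, U) = -2*g - 2*U*g (C(g, U) = -2*(U*g + g) = -2*(g + U*g) = -2*g - 2*U*g)
d(z, t) = 18*t (d(z, t) = (-2*3*(1 - 4))*t = (-2*3*(-3))*t = 18*t)
-150*(-132 + d(8, 3)) = -150*(-132 + 18*3) = -150*(-132 + 54) = -150*(-78) = 11700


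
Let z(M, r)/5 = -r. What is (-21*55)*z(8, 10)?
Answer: 57750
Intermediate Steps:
z(M, r) = -5*r (z(M, r) = 5*(-r) = -5*r)
(-21*55)*z(8, 10) = (-21*55)*(-5*10) = -1155*(-50) = 57750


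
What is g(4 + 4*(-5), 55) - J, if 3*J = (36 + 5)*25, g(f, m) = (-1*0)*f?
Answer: -1025/3 ≈ -341.67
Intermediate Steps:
g(f, m) = 0 (g(f, m) = 0*f = 0)
J = 1025/3 (J = ((36 + 5)*25)/3 = (41*25)/3 = (⅓)*1025 = 1025/3 ≈ 341.67)
g(4 + 4*(-5), 55) - J = 0 - 1*1025/3 = 0 - 1025/3 = -1025/3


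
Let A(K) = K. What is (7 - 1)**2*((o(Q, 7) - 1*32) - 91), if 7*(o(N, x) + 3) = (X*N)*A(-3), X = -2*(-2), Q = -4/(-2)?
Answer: -32616/7 ≈ -4659.4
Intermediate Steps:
Q = 2 (Q = -4*(-1/2) = 2)
X = 4
o(N, x) = -3 - 12*N/7 (o(N, x) = -3 + ((4*N)*(-3))/7 = -3 + (-12*N)/7 = -3 - 12*N/7)
(7 - 1)**2*((o(Q, 7) - 1*32) - 91) = (7 - 1)**2*(((-3 - 12/7*2) - 1*32) - 91) = 6**2*(((-3 - 24/7) - 32) - 91) = 36*((-45/7 - 32) - 91) = 36*(-269/7 - 91) = 36*(-906/7) = -32616/7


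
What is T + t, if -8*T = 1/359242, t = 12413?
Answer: 35674167567/2873936 ≈ 12413.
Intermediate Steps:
T = -1/2873936 (T = -⅛/359242 = -⅛*1/359242 = -1/2873936 ≈ -3.4795e-7)
T + t = -1/2873936 + 12413 = 35674167567/2873936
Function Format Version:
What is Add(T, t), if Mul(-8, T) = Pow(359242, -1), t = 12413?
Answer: Rational(35674167567, 2873936) ≈ 12413.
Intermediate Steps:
T = Rational(-1, 2873936) (T = Mul(Rational(-1, 8), Pow(359242, -1)) = Mul(Rational(-1, 8), Rational(1, 359242)) = Rational(-1, 2873936) ≈ -3.4795e-7)
Add(T, t) = Add(Rational(-1, 2873936), 12413) = Rational(35674167567, 2873936)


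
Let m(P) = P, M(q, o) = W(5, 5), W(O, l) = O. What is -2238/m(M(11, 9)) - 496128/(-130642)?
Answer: -144948078/326605 ≈ -443.80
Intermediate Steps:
M(q, o) = 5
-2238/m(M(11, 9)) - 496128/(-130642) = -2238/5 - 496128/(-130642) = -2238*1/5 - 496128*(-1/130642) = -2238/5 + 248064/65321 = -144948078/326605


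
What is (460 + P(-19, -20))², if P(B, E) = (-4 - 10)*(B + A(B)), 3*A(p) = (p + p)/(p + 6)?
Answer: 771839524/1521 ≈ 5.0746e+5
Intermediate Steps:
A(p) = 2*p/(3*(6 + p)) (A(p) = ((p + p)/(p + 6))/3 = ((2*p)/(6 + p))/3 = (2*p/(6 + p))/3 = 2*p/(3*(6 + p)))
P(B, E) = -14*B - 28*B/(3*(6 + B)) (P(B, E) = (-4 - 10)*(B + 2*B/(3*(6 + B))) = -14*(B + 2*B/(3*(6 + B))) = -14*B - 28*B/(3*(6 + B)))
(460 + P(-19, -20))² = (460 + (14/3)*(-19)*(-20 - 3*(-19))/(6 - 19))² = (460 + (14/3)*(-19)*(-20 + 57)/(-13))² = (460 + (14/3)*(-19)*(-1/13)*37)² = (460 + 9842/39)² = (27782/39)² = 771839524/1521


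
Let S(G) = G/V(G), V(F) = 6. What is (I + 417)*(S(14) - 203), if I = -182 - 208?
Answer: -5418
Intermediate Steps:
I = -390
S(G) = G/6
(I + 417)*(S(14) - 203) = (-390 + 417)*((⅙)*14 - 203) = 27*(7/3 - 203) = 27*(-602/3) = -5418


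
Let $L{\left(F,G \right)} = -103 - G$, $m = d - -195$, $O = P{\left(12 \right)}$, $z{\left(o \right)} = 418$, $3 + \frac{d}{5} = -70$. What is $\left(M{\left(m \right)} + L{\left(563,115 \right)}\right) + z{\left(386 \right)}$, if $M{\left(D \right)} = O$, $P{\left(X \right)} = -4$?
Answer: $196$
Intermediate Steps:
$d = -365$ ($d = -15 + 5 \left(-70\right) = -15 - 350 = -365$)
$O = -4$
$m = -170$ ($m = -365 - -195 = -365 + 195 = -170$)
$M{\left(D \right)} = -4$
$\left(M{\left(m \right)} + L{\left(563,115 \right)}\right) + z{\left(386 \right)} = \left(-4 - 218\right) + 418 = -222 + 418 = 196$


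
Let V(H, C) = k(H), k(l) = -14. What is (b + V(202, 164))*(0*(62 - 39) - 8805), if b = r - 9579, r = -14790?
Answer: 214692315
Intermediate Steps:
V(H, C) = -14
b = -24369 (b = -14790 - 9579 = -24369)
(b + V(202, 164))*(0*(62 - 39) - 8805) = (-24369 - 14)*(0*(62 - 39) - 8805) = -24383*(0*23 - 8805) = -24383*(0 - 8805) = -24383*(-8805) = 214692315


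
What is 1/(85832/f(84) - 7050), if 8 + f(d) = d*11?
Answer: -229/1592992 ≈ -0.00014375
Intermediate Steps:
f(d) = -8 + 11*d (f(d) = -8 + d*11 = -8 + 11*d)
1/(85832/f(84) - 7050) = 1/(85832/(-8 + 11*84) - 7050) = 1/(85832/(-8 + 924) - 7050) = 1/(85832/916 - 7050) = 1/(85832*(1/916) - 7050) = 1/(21458/229 - 7050) = 1/(-1592992/229) = -229/1592992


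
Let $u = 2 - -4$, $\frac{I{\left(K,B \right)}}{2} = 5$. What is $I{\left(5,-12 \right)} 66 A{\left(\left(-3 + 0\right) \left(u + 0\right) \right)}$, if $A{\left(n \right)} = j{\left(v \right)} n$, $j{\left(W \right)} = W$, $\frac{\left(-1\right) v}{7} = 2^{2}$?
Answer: $332640$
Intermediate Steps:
$I{\left(K,B \right)} = 10$ ($I{\left(K,B \right)} = 2 \cdot 5 = 10$)
$v = -28$ ($v = - 7 \cdot 2^{2} = \left(-7\right) 4 = -28$)
$u = 6$ ($u = 2 + 4 = 6$)
$A{\left(n \right)} = - 28 n$
$I{\left(5,-12 \right)} 66 A{\left(\left(-3 + 0\right) \left(u + 0\right) \right)} = 10 \cdot 66 \left(- 28 \left(-3 + 0\right) \left(6 + 0\right)\right) = 660 \left(- 28 \left(\left(-3\right) 6\right)\right) = 660 \left(\left(-28\right) \left(-18\right)\right) = 660 \cdot 504 = 332640$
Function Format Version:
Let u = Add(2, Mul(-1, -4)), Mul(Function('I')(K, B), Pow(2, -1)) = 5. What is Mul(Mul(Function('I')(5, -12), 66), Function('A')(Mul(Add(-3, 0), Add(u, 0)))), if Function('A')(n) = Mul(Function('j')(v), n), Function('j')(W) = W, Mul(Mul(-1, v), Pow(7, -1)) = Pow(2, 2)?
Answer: 332640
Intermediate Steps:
Function('I')(K, B) = 10 (Function('I')(K, B) = Mul(2, 5) = 10)
v = -28 (v = Mul(-7, Pow(2, 2)) = Mul(-7, 4) = -28)
u = 6 (u = Add(2, 4) = 6)
Function('A')(n) = Mul(-28, n)
Mul(Mul(Function('I')(5, -12), 66), Function('A')(Mul(Add(-3, 0), Add(u, 0)))) = Mul(Mul(10, 66), Mul(-28, Mul(Add(-3, 0), Add(6, 0)))) = Mul(660, Mul(-28, Mul(-3, 6))) = Mul(660, Mul(-28, -18)) = Mul(660, 504) = 332640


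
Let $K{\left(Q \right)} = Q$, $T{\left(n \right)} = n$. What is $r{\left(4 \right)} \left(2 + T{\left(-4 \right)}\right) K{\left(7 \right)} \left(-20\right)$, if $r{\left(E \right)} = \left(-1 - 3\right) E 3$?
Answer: $-13440$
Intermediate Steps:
$r{\left(E \right)} = - 12 E$ ($r{\left(E \right)} = \left(-1 - 3\right) E 3 = - 4 E 3 = - 12 E$)
$r{\left(4 \right)} \left(2 + T{\left(-4 \right)}\right) K{\left(7 \right)} \left(-20\right) = \left(-12\right) 4 \left(2 - 4\right) 7 \left(-20\right) = \left(-48\right) \left(-2\right) 7 \left(-20\right) = 96 \cdot 7 \left(-20\right) = 672 \left(-20\right) = -13440$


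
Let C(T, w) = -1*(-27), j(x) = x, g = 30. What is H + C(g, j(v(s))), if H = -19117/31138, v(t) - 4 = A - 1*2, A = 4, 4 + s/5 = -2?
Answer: 821609/31138 ≈ 26.386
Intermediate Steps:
s = -30 (s = -20 + 5*(-2) = -20 - 10 = -30)
v(t) = 6 (v(t) = 4 + (4 - 1*2) = 4 + (4 - 2) = 4 + 2 = 6)
C(T, w) = 27
H = -19117/31138 (H = -19117*1/31138 = -19117/31138 ≈ -0.61394)
H + C(g, j(v(s))) = -19117/31138 + 27 = 821609/31138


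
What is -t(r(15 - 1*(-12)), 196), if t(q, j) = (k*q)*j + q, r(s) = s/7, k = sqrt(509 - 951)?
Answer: -27/7 - 756*I*sqrt(442) ≈ -3.8571 - 15894.0*I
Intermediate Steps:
k = I*sqrt(442) (k = sqrt(-442) = I*sqrt(442) ≈ 21.024*I)
r(s) = s/7 (r(s) = s*(1/7) = s/7)
t(q, j) = q + I*j*q*sqrt(442) (t(q, j) = ((I*sqrt(442))*q)*j + q = (I*q*sqrt(442))*j + q = I*j*q*sqrt(442) + q = q + I*j*q*sqrt(442))
-t(r(15 - 1*(-12)), 196) = -(15 - 1*(-12))/7*(1 + I*196*sqrt(442)) = -(15 + 12)/7*(1 + 196*I*sqrt(442)) = -(1/7)*27*(1 + 196*I*sqrt(442)) = -27*(1 + 196*I*sqrt(442))/7 = -(27/7 + 756*I*sqrt(442)) = -27/7 - 756*I*sqrt(442)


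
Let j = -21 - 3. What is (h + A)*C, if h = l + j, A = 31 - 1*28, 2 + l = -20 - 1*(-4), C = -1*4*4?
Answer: 624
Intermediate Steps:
C = -16 (C = -4*4 = -16)
l = -18 (l = -2 + (-20 - 1*(-4)) = -2 + (-20 + 4) = -2 - 16 = -18)
j = -24
A = 3 (A = 31 - 28 = 3)
h = -42 (h = -18 - 24 = -42)
(h + A)*C = (-42 + 3)*(-16) = -39*(-16) = 624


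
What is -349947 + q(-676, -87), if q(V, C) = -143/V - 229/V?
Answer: -59140950/169 ≈ -3.4995e+5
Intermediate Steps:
q(V, C) = -372/V
-349947 + q(-676, -87) = -349947 - 372/(-676) = -349947 - 372*(-1/676) = -349947 + 93/169 = -59140950/169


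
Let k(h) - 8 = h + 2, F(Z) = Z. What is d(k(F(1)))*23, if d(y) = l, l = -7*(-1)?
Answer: 161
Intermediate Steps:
k(h) = 10 + h (k(h) = 8 + (h + 2) = 8 + (2 + h) = 10 + h)
l = 7
d(y) = 7
d(k(F(1)))*23 = 7*23 = 161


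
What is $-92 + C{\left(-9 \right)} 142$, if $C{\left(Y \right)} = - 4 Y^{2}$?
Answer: $-46100$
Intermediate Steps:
$-92 + C{\left(-9 \right)} 142 = -92 + - 4 \left(-9\right)^{2} \cdot 142 = -92 + \left(-4\right) 81 \cdot 142 = -92 - 46008 = -46100$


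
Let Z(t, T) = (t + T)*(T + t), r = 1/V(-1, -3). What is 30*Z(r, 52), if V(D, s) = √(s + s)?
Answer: 81115 - 520*I*√6 ≈ 81115.0 - 1273.7*I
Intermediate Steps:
V(D, s) = √2*√s (V(D, s) = √(2*s) = √2*√s)
r = -I*√6/6 (r = 1/(√2*√(-3)) = 1/(√2*(I*√3)) = 1/(I*√6) = -I*√6/6 ≈ -0.40825*I)
Z(t, T) = (T + t)² (Z(t, T) = (T + t)*(T + t) = (T + t)²)
30*Z(r, 52) = 30*(52 - I*√6/6)²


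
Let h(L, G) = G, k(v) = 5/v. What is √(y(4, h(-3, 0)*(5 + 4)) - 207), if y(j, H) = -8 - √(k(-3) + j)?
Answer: √(-1935 - 3*√21)/3 ≈ 14.715*I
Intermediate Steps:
y(j, H) = -8 - √(-5/3 + j) (y(j, H) = -8 - √(5/(-3) + j) = -8 - √(5*(-⅓) + j) = -8 - √(-5/3 + j))
√(y(4, h(-3, 0)*(5 + 4)) - 207) = √((-8 - √(-15 + 9*4)/3) - 207) = √((-8 - √(-15 + 36)/3) - 207) = √((-8 - √21/3) - 207) = √(-215 - √21/3)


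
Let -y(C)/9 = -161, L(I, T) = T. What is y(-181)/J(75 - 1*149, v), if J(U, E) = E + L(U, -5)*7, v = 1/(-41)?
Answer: -59409/1436 ≈ -41.371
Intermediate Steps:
v = -1/41 ≈ -0.024390
y(C) = 1449 (y(C) = -9*(-161) = 1449)
J(U, E) = -35 + E (J(U, E) = E - 5*7 = E - 35 = -35 + E)
y(-181)/J(75 - 1*149, v) = 1449/(-35 - 1/41) = 1449/(-1436/41) = 1449*(-41/1436) = -59409/1436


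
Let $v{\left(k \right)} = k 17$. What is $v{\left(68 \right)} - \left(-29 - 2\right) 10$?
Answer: $1466$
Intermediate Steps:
$v{\left(k \right)} = 17 k$
$v{\left(68 \right)} - \left(-29 - 2\right) 10 = 17 \cdot 68 - \left(-29 - 2\right) 10 = 1156 - \left(-31\right) 10 = 1156 - -310 = 1156 + 310 = 1466$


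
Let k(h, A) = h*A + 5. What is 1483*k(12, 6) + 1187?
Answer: 115378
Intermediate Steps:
k(h, A) = 5 + A*h (k(h, A) = A*h + 5 = 5 + A*h)
1483*k(12, 6) + 1187 = 1483*(5 + 6*12) + 1187 = 1483*(5 + 72) + 1187 = 1483*77 + 1187 = 114191 + 1187 = 115378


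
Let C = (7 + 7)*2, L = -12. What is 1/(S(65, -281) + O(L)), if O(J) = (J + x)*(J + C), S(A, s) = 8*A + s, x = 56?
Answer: 1/943 ≈ 0.0010604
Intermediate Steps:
C = 28 (C = 14*2 = 28)
S(A, s) = s + 8*A
O(J) = (28 + J)*(56 + J) (O(J) = (J + 56)*(J + 28) = (56 + J)*(28 + J) = (28 + J)*(56 + J))
1/(S(65, -281) + O(L)) = 1/((-281 + 8*65) + (1568 + (-12)² + 84*(-12))) = 1/((-281 + 520) + (1568 + 144 - 1008)) = 1/(239 + 704) = 1/943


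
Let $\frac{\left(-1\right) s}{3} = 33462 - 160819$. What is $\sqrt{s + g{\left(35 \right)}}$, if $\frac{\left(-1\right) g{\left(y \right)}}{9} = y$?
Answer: $2 \sqrt{95439} \approx 617.86$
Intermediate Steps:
$g{\left(y \right)} = - 9 y$
$s = 382071$ ($s = - 3 \left(33462 - 160819\right) = \left(-3\right) \left(-127357\right) = 382071$)
$\sqrt{s + g{\left(35 \right)}} = \sqrt{382071 - 315} = \sqrt{381756} = 2 \sqrt{95439}$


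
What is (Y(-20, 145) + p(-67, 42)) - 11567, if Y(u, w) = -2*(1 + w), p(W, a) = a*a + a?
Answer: -10053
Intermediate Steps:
p(W, a) = a + a² (p(W, a) = a² + a = a + a²)
Y(u, w) = -2 - 2*w
(Y(-20, 145) + p(-67, 42)) - 11567 = ((-2 - 2*145) + 42*(1 + 42)) - 11567 = ((-2 - 290) + 42*43) - 11567 = (-292 + 1806) - 11567 = 1514 - 11567 = -10053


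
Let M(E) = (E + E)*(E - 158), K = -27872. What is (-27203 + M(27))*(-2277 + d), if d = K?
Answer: 1033417273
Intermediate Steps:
d = -27872
M(E) = 2*E*(-158 + E) (M(E) = (2*E)*(-158 + E) = 2*E*(-158 + E))
(-27203 + M(27))*(-2277 + d) = (-27203 + 2*27*(-158 + 27))*(-2277 - 27872) = (-27203 + 2*27*(-131))*(-30149) = (-27203 - 7074)*(-30149) = -34277*(-30149) = 1033417273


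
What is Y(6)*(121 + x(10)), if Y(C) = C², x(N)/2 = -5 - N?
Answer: 3276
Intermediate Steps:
x(N) = -10 - 2*N (x(N) = 2*(-5 - N) = -10 - 2*N)
Y(6)*(121 + x(10)) = 6²*(121 + (-10 - 2*10)) = 36*(121 + (-10 - 20)) = 36*(121 - 30) = 36*91 = 3276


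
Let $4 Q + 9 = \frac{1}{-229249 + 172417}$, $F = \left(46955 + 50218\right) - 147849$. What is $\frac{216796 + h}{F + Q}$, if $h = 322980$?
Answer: $- \frac{122706198528}{11520585217} \approx -10.651$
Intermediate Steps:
$F = -50676$ ($F = 97173 - 147849 = -50676$)
$Q = - \frac{511489}{227328}$ ($Q = - \frac{9}{4} + \frac{1}{4 \left(-229249 + 172417\right)} = - \frac{9}{4} + \frac{1}{4 \left(-56832\right)} = - \frac{9}{4} + \frac{1}{4} \left(- \frac{1}{56832}\right) = - \frac{9}{4} - \frac{1}{227328} = - \frac{511489}{227328} \approx -2.25$)
$\frac{216796 + h}{F + Q} = \frac{216796 + 322980}{-50676 - \frac{511489}{227328}} = \frac{539776}{- \frac{11520585217}{227328}} = 539776 \left(- \frac{227328}{11520585217}\right) = - \frac{122706198528}{11520585217}$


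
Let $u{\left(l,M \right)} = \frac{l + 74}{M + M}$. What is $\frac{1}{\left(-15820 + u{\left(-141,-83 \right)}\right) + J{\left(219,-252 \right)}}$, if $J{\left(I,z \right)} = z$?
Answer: $- \frac{166}{2667885} \approx -6.2222 \cdot 10^{-5}$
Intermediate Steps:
$u{\left(l,M \right)} = \frac{74 + l}{2 M}$
$\frac{1}{\left(-15820 + u{\left(-141,-83 \right)}\right) + J{\left(219,-252 \right)}} = \frac{1}{\left(-15820 + \frac{74 - 141}{2 \left(-83\right)}\right) - 252} = \frac{1}{\left(-15820 + \frac{1}{2} \left(- \frac{1}{83}\right) \left(-67\right)\right) - 252} = \frac{1}{\left(-15820 + \frac{67}{166}\right) - 252} = \frac{1}{- \frac{2626053}{166} - 252} = \frac{1}{- \frac{2667885}{166}} = - \frac{166}{2667885}$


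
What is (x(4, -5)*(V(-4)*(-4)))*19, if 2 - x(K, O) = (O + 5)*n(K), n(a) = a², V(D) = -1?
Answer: 152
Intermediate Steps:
x(K, O) = 2 - K²*(5 + O) (x(K, O) = 2 - (O + 5)*K² = 2 - (5 + O)*K² = 2 - K²*(5 + O))
(x(4, -5)*(V(-4)*(-4)))*19 = ((2 - 5*4² - 1*(-5)*4²)*(-1*(-4)))*19 = ((2 - 5*16 - 1*(-5)*16)*4)*19 = ((2 - 80 + 80)*4)*19 = (2*4)*19 = 8*19 = 152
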